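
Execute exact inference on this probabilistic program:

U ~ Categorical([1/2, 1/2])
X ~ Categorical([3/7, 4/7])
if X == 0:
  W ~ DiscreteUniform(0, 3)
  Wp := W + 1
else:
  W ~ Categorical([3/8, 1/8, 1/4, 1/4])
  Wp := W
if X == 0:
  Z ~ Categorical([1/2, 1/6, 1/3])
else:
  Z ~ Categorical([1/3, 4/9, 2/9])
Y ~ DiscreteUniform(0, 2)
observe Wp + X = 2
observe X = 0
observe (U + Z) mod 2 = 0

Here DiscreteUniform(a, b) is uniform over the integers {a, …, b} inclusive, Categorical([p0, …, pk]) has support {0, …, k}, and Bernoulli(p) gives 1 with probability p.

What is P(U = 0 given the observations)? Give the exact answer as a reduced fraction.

P(U = 0 | obs) = 5/6

Enumerate traces; 9 have nonzero weight after conditioning:
  (U=0, X=0, W=1, Z=0, Y=0) weight 1/112
  (U=0, X=0, W=1, Z=0, Y=1) weight 1/112
  (U=0, X=0, W=1, Z=0, Y=2) weight 1/112
  (U=0, X=0, W=1, Z=2, Y=0) weight 1/168
  (U=0, X=0, W=1, Z=2, Y=1) weight 1/168
  (U=0, X=0, W=1, Z=2, Y=2) weight 1/168
  (U=1, X=0, W=1, Z=1, Y=0) weight 1/336
  (U=1, X=0, W=1, Z=1, Y=1) weight 1/336
  … 1 more
Group by U:
  weight(U=0) = 5/112
  weight(U=1) = 1/112
Total weight = 5/112 + 1/112 = 3/56
P(U=0 | obs) = 5/112 / 3/56 = 5/6
P(U=1 | obs) = 1/112 / 3/56 = 1/6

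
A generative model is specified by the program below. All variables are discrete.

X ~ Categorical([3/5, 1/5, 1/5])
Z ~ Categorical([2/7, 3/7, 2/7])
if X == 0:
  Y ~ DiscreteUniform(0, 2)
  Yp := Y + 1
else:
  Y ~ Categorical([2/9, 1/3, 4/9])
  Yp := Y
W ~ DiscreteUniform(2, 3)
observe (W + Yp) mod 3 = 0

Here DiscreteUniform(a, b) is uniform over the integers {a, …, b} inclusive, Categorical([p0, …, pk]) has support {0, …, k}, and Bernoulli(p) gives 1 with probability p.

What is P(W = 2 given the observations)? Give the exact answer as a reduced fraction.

P(W = 2 | obs) = 15/28

Enumerate traces; 18 have nonzero weight after conditioning:
  (X=0, Z=0, Y=0, W=2) weight 1/35
  (X=0, Z=0, Y=2, W=3) weight 1/35
  (X=0, Z=1, Y=0, W=2) weight 3/70
  (X=0, Z=1, Y=2, W=3) weight 3/70
  (X=0, Z=2, Y=0, W=2) weight 1/35
  (X=0, Z=2, Y=2, W=3) weight 1/35
  (X=1, Z=0, Y=0, W=3) weight 2/315
  (X=1, Z=0, Y=1, W=2) weight 1/105
  … 10 more
Group by W:
  weight(W=2) = 1/6
  weight(W=3) = 13/90
Total weight = 1/6 + 13/90 = 14/45
P(W=2 | obs) = 1/6 / 14/45 = 15/28
P(W=3 | obs) = 13/90 / 14/45 = 13/28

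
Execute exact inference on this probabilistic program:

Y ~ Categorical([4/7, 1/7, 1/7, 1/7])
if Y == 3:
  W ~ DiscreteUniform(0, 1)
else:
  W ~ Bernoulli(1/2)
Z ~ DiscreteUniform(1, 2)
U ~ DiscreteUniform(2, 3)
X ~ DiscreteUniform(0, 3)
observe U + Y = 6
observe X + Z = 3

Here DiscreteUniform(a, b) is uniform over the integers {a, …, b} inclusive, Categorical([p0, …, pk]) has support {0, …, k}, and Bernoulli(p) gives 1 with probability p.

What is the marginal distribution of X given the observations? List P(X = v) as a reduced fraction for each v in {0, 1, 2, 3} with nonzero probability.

Enumerate traces; 4 have nonzero weight after conditioning:
  (Y=3, W=0, Z=1, U=3, X=2) weight 1/224
  (Y=3, W=0, Z=2, U=3, X=1) weight 1/224
  (Y=3, W=1, Z=1, U=3, X=2) weight 1/224
  (Y=3, W=1, Z=2, U=3, X=1) weight 1/224
Group by X:
  weight(X=1) = 1/112
  weight(X=2) = 1/112
Total weight = 1/112 + 1/112 = 1/56
P(X=1 | obs) = 1/112 / 1/56 = 1/2
P(X=2 | obs) = 1/112 / 1/56 = 1/2

P(X=1) = 1/2, P(X=2) = 1/2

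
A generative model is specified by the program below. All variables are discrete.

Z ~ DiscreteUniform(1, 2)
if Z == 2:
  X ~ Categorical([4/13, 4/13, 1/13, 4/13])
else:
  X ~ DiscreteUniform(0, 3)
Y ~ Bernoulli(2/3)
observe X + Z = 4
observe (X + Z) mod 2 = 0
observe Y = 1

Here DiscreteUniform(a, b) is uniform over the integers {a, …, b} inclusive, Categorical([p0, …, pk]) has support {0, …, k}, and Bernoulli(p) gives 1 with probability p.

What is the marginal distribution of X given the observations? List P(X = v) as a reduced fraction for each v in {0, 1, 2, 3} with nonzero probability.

P(X=2) = 4/17, P(X=3) = 13/17

Enumerate traces; 2 have nonzero weight after conditioning:
  (Z=1, X=3, Y=1) weight 1/12
  (Z=2, X=2, Y=1) weight 1/39
Group by X:
  weight(X=2) = 1/39
  weight(X=3) = 1/12
Total weight = 1/39 + 1/12 = 17/156
P(X=2 | obs) = 1/39 / 17/156 = 4/17
P(X=3 | obs) = 1/12 / 17/156 = 13/17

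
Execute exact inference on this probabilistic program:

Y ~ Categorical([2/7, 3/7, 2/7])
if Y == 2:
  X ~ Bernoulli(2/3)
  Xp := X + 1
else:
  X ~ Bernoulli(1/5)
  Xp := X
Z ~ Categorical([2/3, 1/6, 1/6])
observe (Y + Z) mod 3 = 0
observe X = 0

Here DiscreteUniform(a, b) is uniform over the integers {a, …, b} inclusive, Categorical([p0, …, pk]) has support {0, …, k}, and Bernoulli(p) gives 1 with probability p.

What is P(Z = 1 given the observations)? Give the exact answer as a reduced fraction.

P(Z = 1 | obs) = 5/71

Enumerate traces; 3 have nonzero weight after conditioning:
  (Y=0, X=0, Z=0) weight 16/105
  (Y=1, X=0, Z=2) weight 2/35
  (Y=2, X=0, Z=1) weight 1/63
Group by Z:
  weight(Z=0) = 16/105
  weight(Z=1) = 1/63
  weight(Z=2) = 2/35
Total weight = 16/105 + 1/63 + 2/35 = 71/315
P(Z=0 | obs) = 16/105 / 71/315 = 48/71
P(Z=1 | obs) = 1/63 / 71/315 = 5/71
P(Z=2 | obs) = 2/35 / 71/315 = 18/71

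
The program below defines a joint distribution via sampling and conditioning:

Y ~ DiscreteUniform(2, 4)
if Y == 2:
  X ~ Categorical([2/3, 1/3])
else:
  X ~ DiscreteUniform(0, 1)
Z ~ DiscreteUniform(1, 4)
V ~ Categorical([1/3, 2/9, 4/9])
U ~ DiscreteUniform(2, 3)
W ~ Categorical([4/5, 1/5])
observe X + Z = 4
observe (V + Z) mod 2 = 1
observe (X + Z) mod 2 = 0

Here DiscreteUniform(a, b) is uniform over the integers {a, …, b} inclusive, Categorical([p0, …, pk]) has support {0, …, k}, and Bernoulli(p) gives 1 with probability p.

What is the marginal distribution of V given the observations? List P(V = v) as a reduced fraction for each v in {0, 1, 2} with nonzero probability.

P(V=0) = 6/19, P(V=1) = 5/19, P(V=2) = 8/19

Enumerate traces; 36 have nonzero weight after conditioning:
  (Y=2, X=0, Z=4, V=1, U=2, W=0) weight 2/405
  (Y=2, X=0, Z=4, V=1, U=2, W=1) weight 1/810
  (Y=2, X=0, Z=4, V=1, U=3, W=0) weight 2/405
  (Y=2, X=0, Z=4, V=1, U=3, W=1) weight 1/810
  (Y=2, X=1, Z=3, V=0, U=2, W=0) weight 1/270
  (Y=2, X=1, Z=3, V=0, U=2, W=1) weight 1/1080
  (Y=2, X=1, Z=3, V=0, U=3, W=0) weight 1/270
  (Y=2, X=1, Z=3, V=0, U=3, W=1) weight 1/1080
  (Y=2, X=1, Z=3, V=2, U=2, W=0) weight 2/405
  … 27 more
Group by V:
  weight(V=0) = 1/27
  weight(V=1) = 5/162
  weight(V=2) = 4/81
Total weight = 1/27 + 5/162 + 4/81 = 19/162
P(V=0 | obs) = 1/27 / 19/162 = 6/19
P(V=1 | obs) = 5/162 / 19/162 = 5/19
P(V=2 | obs) = 4/81 / 19/162 = 8/19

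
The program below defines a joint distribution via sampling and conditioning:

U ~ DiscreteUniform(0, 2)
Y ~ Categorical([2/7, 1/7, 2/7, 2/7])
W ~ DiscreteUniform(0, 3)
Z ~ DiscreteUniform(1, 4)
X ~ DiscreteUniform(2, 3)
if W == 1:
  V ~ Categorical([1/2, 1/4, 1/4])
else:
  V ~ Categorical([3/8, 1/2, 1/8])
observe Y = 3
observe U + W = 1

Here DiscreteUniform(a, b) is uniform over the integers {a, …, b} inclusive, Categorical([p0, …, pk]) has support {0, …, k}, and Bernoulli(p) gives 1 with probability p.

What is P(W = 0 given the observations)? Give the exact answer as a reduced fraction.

Enumerate traces; 48 have nonzero weight after conditioning:
  (U=0, Y=3, W=1, Z=1, X=2, V=0) weight 1/672
  (U=0, Y=3, W=1, Z=1, X=2, V=1) weight 1/1344
  (U=0, Y=3, W=1, Z=1, X=2, V=2) weight 1/1344
  (U=0, Y=3, W=1, Z=1, X=3, V=0) weight 1/672
  (U=0, Y=3, W=1, Z=1, X=3, V=1) weight 1/1344
  (U=0, Y=3, W=1, Z=1, X=3, V=2) weight 1/1344
  (U=0, Y=3, W=1, Z=2, X=2, V=0) weight 1/672
  (U=0, Y=3, W=1, Z=2, X=2, V=1) weight 1/1344
  (U=1, Y=3, W=0, Z=1, X=2, V=0) weight 1/896
  … 39 more
Group by W:
  weight(W=0) = 1/42
  weight(W=1) = 1/42
Total weight = 1/42 + 1/42 = 1/21
P(W=0 | obs) = 1/42 / 1/21 = 1/2
P(W=1 | obs) = 1/42 / 1/21 = 1/2

P(W = 0 | obs) = 1/2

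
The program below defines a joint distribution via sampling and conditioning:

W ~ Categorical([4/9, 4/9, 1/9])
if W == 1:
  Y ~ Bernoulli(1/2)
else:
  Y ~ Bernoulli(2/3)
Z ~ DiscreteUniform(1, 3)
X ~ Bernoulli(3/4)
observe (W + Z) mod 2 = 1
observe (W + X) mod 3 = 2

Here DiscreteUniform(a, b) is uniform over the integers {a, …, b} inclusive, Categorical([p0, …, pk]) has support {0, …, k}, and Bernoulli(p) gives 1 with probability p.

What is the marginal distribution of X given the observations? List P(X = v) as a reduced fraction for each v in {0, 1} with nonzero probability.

Enumerate traces; 6 have nonzero weight after conditioning:
  (W=1, Y=0, Z=2, X=1) weight 1/18
  (W=1, Y=1, Z=2, X=1) weight 1/18
  (W=2, Y=0, Z=1, X=0) weight 1/324
  (W=2, Y=0, Z=3, X=0) weight 1/324
  (W=2, Y=1, Z=1, X=0) weight 1/162
  (W=2, Y=1, Z=3, X=0) weight 1/162
Group by X:
  weight(X=0) = 1/54
  weight(X=1) = 1/9
Total weight = 1/54 + 1/9 = 7/54
P(X=0 | obs) = 1/54 / 7/54 = 1/7
P(X=1 | obs) = 1/9 / 7/54 = 6/7

P(X=0) = 1/7, P(X=1) = 6/7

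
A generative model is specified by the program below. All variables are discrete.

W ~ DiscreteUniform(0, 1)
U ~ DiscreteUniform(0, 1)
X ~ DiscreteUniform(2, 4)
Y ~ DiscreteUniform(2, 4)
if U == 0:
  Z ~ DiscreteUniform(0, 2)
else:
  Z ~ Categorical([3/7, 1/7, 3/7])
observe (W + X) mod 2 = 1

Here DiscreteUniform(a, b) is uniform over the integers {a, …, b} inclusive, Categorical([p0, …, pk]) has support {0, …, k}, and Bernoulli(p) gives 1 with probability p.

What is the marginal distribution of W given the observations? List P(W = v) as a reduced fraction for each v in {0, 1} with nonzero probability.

Enumerate traces; 54 have nonzero weight after conditioning:
  (W=0, U=0, X=3, Y=2, Z=0) weight 1/108
  (W=0, U=0, X=3, Y=2, Z=1) weight 1/108
  (W=0, U=0, X=3, Y=2, Z=2) weight 1/108
  (W=0, U=0, X=3, Y=3, Z=0) weight 1/108
  (W=0, U=0, X=3, Y=3, Z=1) weight 1/108
  (W=0, U=0, X=3, Y=3, Z=2) weight 1/108
  (W=0, U=0, X=3, Y=4, Z=0) weight 1/108
  (W=0, U=0, X=3, Y=4, Z=1) weight 1/108
  (W=1, U=0, X=2, Y=2, Z=0) weight 1/108
  … 45 more
Group by W:
  weight(W=0) = 1/6
  weight(W=1) = 1/3
Total weight = 1/6 + 1/3 = 1/2
P(W=0 | obs) = 1/6 / 1/2 = 1/3
P(W=1 | obs) = 1/3 / 1/2 = 2/3

P(W=0) = 1/3, P(W=1) = 2/3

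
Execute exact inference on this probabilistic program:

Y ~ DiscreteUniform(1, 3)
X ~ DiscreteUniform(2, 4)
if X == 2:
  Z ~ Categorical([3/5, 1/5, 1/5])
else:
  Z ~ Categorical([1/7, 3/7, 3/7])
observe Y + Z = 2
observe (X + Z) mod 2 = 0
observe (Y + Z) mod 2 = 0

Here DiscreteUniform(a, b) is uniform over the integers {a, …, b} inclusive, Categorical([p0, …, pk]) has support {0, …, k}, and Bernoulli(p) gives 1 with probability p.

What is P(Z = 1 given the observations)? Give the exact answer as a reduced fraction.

P(Z = 1 | obs) = 15/41

Enumerate traces; 3 have nonzero weight after conditioning:
  (Y=1, X=3, Z=1) weight 1/21
  (Y=2, X=2, Z=0) weight 1/15
  (Y=2, X=4, Z=0) weight 1/63
Group by Z:
  weight(Z=0) = 26/315
  weight(Z=1) = 1/21
Total weight = 26/315 + 1/21 = 41/315
P(Z=0 | obs) = 26/315 / 41/315 = 26/41
P(Z=1 | obs) = 1/21 / 41/315 = 15/41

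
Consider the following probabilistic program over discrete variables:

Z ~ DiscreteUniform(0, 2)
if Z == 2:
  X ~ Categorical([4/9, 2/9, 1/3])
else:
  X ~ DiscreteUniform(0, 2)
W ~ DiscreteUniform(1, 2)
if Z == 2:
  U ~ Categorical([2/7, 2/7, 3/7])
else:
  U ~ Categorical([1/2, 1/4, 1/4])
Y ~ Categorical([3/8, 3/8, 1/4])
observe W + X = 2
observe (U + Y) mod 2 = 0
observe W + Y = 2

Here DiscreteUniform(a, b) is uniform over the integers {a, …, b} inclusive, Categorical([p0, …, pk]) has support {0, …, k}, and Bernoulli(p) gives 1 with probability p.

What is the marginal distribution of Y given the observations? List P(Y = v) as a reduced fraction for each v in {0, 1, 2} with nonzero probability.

P(Y=0) = 103/132, P(Y=1) = 29/132

Enumerate traces; 9 have nonzero weight after conditioning:
  (Z=0, X=0, W=2, U=0, Y=0) weight 1/96
  (Z=0, X=0, W=2, U=2, Y=0) weight 1/192
  (Z=0, X=1, W=1, U=1, Y=1) weight 1/192
  (Z=1, X=0, W=2, U=0, Y=0) weight 1/96
  (Z=1, X=0, W=2, U=2, Y=0) weight 1/192
  (Z=1, X=1, W=1, U=1, Y=1) weight 1/192
  (Z=2, X=0, W=2, U=0, Y=0) weight 1/126
  (Z=2, X=0, W=2, U=2, Y=0) weight 1/84
  … 1 more
Group by Y:
  weight(Y=0) = 103/2016
  weight(Y=1) = 29/2016
Total weight = 103/2016 + 29/2016 = 11/168
P(Y=0 | obs) = 103/2016 / 11/168 = 103/132
P(Y=1 | obs) = 29/2016 / 11/168 = 29/132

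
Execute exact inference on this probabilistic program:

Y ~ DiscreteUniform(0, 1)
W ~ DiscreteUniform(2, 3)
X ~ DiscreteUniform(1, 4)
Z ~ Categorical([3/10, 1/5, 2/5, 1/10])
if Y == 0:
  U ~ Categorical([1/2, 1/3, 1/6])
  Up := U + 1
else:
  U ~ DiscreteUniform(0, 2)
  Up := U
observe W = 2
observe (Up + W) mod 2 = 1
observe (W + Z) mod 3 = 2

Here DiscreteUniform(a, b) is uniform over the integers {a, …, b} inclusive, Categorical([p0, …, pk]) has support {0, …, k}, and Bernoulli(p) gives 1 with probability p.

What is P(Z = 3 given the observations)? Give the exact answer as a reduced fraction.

P(Z = 3 | obs) = 1/4

Enumerate traces; 24 have nonzero weight after conditioning:
  (Y=0, W=2, X=1, Z=0, U=0) weight 3/320
  (Y=0, W=2, X=1, Z=0, U=2) weight 1/320
  (Y=0, W=2, X=1, Z=3, U=0) weight 1/320
  (Y=0, W=2, X=1, Z=3, U=2) weight 1/960
  (Y=0, W=2, X=2, Z=0, U=0) weight 3/320
  (Y=0, W=2, X=2, Z=0, U=2) weight 1/320
  (Y=0, W=2, X=2, Z=3, U=0) weight 1/320
  (Y=0, W=2, X=2, Z=3, U=2) weight 1/960
  … 16 more
Group by Z:
  weight(Z=0) = 3/40
  weight(Z=3) = 1/40
Total weight = 3/40 + 1/40 = 1/10
P(Z=0 | obs) = 3/40 / 1/10 = 3/4
P(Z=3 | obs) = 1/40 / 1/10 = 1/4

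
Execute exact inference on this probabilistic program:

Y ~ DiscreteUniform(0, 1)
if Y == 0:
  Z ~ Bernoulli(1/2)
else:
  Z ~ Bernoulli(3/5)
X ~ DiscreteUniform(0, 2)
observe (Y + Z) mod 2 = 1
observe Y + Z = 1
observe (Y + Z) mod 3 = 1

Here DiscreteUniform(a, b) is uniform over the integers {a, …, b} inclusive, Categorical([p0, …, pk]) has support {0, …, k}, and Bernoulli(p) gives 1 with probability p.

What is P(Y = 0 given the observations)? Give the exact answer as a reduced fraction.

P(Y = 0 | obs) = 5/9

Enumerate traces; 6 have nonzero weight after conditioning:
  (Y=0, Z=1, X=0) weight 1/12
  (Y=0, Z=1, X=1) weight 1/12
  (Y=0, Z=1, X=2) weight 1/12
  (Y=1, Z=0, X=0) weight 1/15
  (Y=1, Z=0, X=1) weight 1/15
  (Y=1, Z=0, X=2) weight 1/15
Group by Y:
  weight(Y=0) = 1/4
  weight(Y=1) = 1/5
Total weight = 1/4 + 1/5 = 9/20
P(Y=0 | obs) = 1/4 / 9/20 = 5/9
P(Y=1 | obs) = 1/5 / 9/20 = 4/9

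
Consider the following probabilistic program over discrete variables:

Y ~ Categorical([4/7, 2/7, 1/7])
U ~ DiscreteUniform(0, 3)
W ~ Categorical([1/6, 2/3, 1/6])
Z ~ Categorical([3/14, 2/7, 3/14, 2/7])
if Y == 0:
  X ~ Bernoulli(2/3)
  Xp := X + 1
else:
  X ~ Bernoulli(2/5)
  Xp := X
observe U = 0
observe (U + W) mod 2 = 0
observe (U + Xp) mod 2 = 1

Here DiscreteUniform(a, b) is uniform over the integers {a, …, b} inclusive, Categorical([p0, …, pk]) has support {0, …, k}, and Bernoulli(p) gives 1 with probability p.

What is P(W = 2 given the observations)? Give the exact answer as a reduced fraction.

Enumerate traces; 24 have nonzero weight after conditioning:
  (Y=0, U=0, W=0, Z=0, X=0) weight 1/588
  (Y=0, U=0, W=0, Z=1, X=0) weight 1/441
  (Y=0, U=0, W=0, Z=2, X=0) weight 1/588
  (Y=0, U=0, W=0, Z=3, X=0) weight 1/441
  (Y=0, U=0, W=2, Z=0, X=0) weight 1/588
  (Y=0, U=0, W=2, Z=1, X=0) weight 1/441
  (Y=0, U=0, W=2, Z=2, X=0) weight 1/588
  (Y=0, U=0, W=2, Z=3, X=0) weight 1/441
  … 16 more
Group by W:
  weight(W=0) = 19/1260
  weight(W=2) = 19/1260
Total weight = 19/1260 + 19/1260 = 19/630
P(W=0 | obs) = 19/1260 / 19/630 = 1/2
P(W=2 | obs) = 19/1260 / 19/630 = 1/2

P(W = 2 | obs) = 1/2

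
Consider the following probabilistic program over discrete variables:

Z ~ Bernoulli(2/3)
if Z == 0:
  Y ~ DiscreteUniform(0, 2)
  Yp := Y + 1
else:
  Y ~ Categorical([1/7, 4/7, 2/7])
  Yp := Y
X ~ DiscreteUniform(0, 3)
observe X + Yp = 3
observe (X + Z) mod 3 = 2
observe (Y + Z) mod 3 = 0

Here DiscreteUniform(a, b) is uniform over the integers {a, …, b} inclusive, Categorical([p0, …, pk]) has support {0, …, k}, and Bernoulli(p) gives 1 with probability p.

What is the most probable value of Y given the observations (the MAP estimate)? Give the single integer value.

Enumerate traces; 2 have nonzero weight after conditioning:
  (Z=0, Y=0, X=2) weight 1/36
  (Z=1, Y=2, X=1) weight 1/21
Group by Y:
  weight(Y=0) = 1/36
  weight(Y=2) = 1/21
Total weight = 1/36 + 1/21 = 19/252
P(Y=0 | obs) = 1/36 / 19/252 = 7/19
P(Y=2 | obs) = 1/21 / 19/252 = 12/19
argmax = 2

argmax_v P(Y = v | obs) = 2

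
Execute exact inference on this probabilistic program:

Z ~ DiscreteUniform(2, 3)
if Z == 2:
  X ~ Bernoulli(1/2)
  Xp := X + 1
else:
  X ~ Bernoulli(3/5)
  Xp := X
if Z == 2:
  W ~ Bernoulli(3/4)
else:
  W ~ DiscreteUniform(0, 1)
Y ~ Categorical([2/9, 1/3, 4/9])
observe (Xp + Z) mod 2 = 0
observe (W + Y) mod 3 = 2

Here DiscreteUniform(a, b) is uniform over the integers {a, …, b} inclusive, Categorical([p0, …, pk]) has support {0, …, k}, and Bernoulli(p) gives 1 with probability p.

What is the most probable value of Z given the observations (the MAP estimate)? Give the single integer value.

argmax_v P(Z = v | obs) = 3

Enumerate traces; 4 have nonzero weight after conditioning:
  (Z=2, X=1, W=0, Y=2) weight 1/36
  (Z=2, X=1, W=1, Y=1) weight 1/16
  (Z=3, X=1, W=0, Y=2) weight 1/15
  (Z=3, X=1, W=1, Y=1) weight 1/20
Group by Z:
  weight(Z=2) = 13/144
  weight(Z=3) = 7/60
Total weight = 13/144 + 7/60 = 149/720
P(Z=2 | obs) = 13/144 / 149/720 = 65/149
P(Z=3 | obs) = 7/60 / 149/720 = 84/149
argmax = 3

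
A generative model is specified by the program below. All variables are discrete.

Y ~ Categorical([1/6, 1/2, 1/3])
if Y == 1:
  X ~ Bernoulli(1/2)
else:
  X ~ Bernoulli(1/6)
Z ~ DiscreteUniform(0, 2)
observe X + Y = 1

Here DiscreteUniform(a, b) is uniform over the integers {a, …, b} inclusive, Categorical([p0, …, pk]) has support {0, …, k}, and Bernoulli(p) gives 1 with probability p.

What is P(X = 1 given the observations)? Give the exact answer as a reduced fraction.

P(X = 1 | obs) = 1/10

Enumerate traces; 6 have nonzero weight after conditioning:
  (Y=0, X=1, Z=0) weight 1/108
  (Y=0, X=1, Z=1) weight 1/108
  (Y=0, X=1, Z=2) weight 1/108
  (Y=1, X=0, Z=0) weight 1/12
  (Y=1, X=0, Z=1) weight 1/12
  (Y=1, X=0, Z=2) weight 1/12
Group by X:
  weight(X=0) = 1/4
  weight(X=1) = 1/36
Total weight = 1/4 + 1/36 = 5/18
P(X=0 | obs) = 1/4 / 5/18 = 9/10
P(X=1 | obs) = 1/36 / 5/18 = 1/10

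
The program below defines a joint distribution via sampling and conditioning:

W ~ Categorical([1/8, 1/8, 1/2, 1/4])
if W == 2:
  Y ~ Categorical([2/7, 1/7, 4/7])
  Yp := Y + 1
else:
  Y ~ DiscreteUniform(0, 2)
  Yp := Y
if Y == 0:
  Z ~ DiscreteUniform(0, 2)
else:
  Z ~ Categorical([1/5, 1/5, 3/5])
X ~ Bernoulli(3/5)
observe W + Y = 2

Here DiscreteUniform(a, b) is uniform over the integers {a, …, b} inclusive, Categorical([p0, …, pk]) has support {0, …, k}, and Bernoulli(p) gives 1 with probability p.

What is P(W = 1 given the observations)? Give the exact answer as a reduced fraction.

P(W = 1 | obs) = 7/38

Enumerate traces; 18 have nonzero weight after conditioning:
  (W=0, Y=2, Z=0, X=0) weight 1/300
  (W=0, Y=2, Z=0, X=1) weight 1/200
  (W=0, Y=2, Z=1, X=0) weight 1/300
  (W=0, Y=2, Z=1, X=1) weight 1/200
  (W=0, Y=2, Z=2, X=0) weight 1/100
  (W=0, Y=2, Z=2, X=1) weight 3/200
  (W=1, Y=1, Z=0, X=0) weight 1/300
  (W=1, Y=1, Z=0, X=1) weight 1/200
  (W=2, Y=0, Z=0, X=0) weight 2/105
  … 9 more
Group by W:
  weight(W=0) = 1/24
  weight(W=1) = 1/24
  weight(W=2) = 1/7
Total weight = 1/24 + 1/24 + 1/7 = 19/84
P(W=0 | obs) = 1/24 / 19/84 = 7/38
P(W=1 | obs) = 1/24 / 19/84 = 7/38
P(W=2 | obs) = 1/7 / 19/84 = 12/19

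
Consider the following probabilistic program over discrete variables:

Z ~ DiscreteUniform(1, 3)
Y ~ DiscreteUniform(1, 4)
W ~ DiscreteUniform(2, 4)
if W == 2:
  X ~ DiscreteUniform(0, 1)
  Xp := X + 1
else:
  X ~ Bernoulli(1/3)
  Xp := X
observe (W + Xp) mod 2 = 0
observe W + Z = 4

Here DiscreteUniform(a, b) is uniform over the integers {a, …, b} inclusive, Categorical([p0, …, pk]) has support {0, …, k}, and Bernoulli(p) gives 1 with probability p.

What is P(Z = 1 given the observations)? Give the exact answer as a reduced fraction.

Enumerate traces; 8 have nonzero weight after conditioning:
  (Z=1, Y=1, W=3, X=1) weight 1/108
  (Z=1, Y=2, W=3, X=1) weight 1/108
  (Z=1, Y=3, W=3, X=1) weight 1/108
  (Z=1, Y=4, W=3, X=1) weight 1/108
  (Z=2, Y=1, W=2, X=1) weight 1/72
  (Z=2, Y=2, W=2, X=1) weight 1/72
  (Z=2, Y=3, W=2, X=1) weight 1/72
  (Z=2, Y=4, W=2, X=1) weight 1/72
Group by Z:
  weight(Z=1) = 1/27
  weight(Z=2) = 1/18
Total weight = 1/27 + 1/18 = 5/54
P(Z=1 | obs) = 1/27 / 5/54 = 2/5
P(Z=2 | obs) = 1/18 / 5/54 = 3/5

P(Z = 1 | obs) = 2/5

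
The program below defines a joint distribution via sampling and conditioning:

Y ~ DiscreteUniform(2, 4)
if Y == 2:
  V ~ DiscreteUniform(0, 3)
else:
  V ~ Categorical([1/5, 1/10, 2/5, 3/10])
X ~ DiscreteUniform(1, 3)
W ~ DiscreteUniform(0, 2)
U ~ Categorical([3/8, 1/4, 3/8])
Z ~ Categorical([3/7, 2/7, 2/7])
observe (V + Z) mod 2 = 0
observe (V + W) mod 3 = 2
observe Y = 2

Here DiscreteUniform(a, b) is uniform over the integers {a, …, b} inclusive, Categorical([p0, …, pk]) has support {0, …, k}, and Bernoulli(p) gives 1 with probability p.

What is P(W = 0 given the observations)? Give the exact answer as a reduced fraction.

Enumerate traces; 54 have nonzero weight after conditioning:
  (Y=2, V=0, X=1, W=2, U=0, Z=0) weight 1/672
  (Y=2, V=0, X=1, W=2, U=0, Z=2) weight 1/1008
  (Y=2, V=0, X=1, W=2, U=1, Z=0) weight 1/1008
  (Y=2, V=0, X=1, W=2, U=1, Z=2) weight 1/1512
  (Y=2, V=0, X=1, W=2, U=2, Z=0) weight 1/672
  (Y=2, V=0, X=1, W=2, U=2, Z=2) weight 1/1008
  (Y=2, V=0, X=2, W=2, U=0, Z=0) weight 1/672
  (Y=2, V=0, X=2, W=2, U=0, Z=2) weight 1/1008
  (Y=2, V=1, X=1, W=1, U=0, Z=1) weight 1/1008
  (Y=2, V=2, X=1, W=0, U=0, Z=0) weight 1/672
  … 44 more
Group by W:
  weight(W=0) = 5/252
  weight(W=1) = 1/126
  weight(W=2) = 1/36
Total weight = 5/252 + 1/126 + 1/36 = 1/18
P(W=0 | obs) = 5/252 / 1/18 = 5/14
P(W=1 | obs) = 1/126 / 1/18 = 1/7
P(W=2 | obs) = 1/36 / 1/18 = 1/2

P(W = 0 | obs) = 5/14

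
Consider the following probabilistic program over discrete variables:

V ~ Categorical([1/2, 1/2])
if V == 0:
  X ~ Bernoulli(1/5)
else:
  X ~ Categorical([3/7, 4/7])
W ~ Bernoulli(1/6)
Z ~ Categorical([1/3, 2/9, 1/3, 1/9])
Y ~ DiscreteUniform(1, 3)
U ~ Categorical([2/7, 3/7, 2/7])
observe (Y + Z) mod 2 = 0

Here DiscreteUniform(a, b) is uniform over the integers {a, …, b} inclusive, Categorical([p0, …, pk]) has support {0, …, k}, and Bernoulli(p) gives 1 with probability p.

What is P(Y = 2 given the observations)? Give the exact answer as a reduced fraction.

Enumerate traces; 144 have nonzero weight after conditioning:
  (V=0, X=0, W=0, Z=0, Y=2, U=0) weight 2/189
  (V=0, X=0, W=0, Z=0, Y=2, U=1) weight 1/63
  (V=0, X=0, W=0, Z=0, Y=2, U=2) weight 2/189
  (V=0, X=0, W=0, Z=1, Y=1, U=0) weight 4/567
  (V=0, X=0, W=0, Z=1, Y=1, U=1) weight 2/189
  (V=0, X=0, W=0, Z=1, Y=1, U=2) weight 4/567
  (V=0, X=0, W=0, Z=1, Y=3, U=0) weight 4/567
  (V=0, X=0, W=0, Z=1, Y=3, U=1) weight 2/189
  … 136 more
Group by Y:
  weight(Y=1) = 1/9
  weight(Y=2) = 2/9
  weight(Y=3) = 1/9
Total weight = 1/9 + 2/9 + 1/9 = 4/9
P(Y=1 | obs) = 1/9 / 4/9 = 1/4
P(Y=2 | obs) = 2/9 / 4/9 = 1/2
P(Y=3 | obs) = 1/9 / 4/9 = 1/4

P(Y = 2 | obs) = 1/2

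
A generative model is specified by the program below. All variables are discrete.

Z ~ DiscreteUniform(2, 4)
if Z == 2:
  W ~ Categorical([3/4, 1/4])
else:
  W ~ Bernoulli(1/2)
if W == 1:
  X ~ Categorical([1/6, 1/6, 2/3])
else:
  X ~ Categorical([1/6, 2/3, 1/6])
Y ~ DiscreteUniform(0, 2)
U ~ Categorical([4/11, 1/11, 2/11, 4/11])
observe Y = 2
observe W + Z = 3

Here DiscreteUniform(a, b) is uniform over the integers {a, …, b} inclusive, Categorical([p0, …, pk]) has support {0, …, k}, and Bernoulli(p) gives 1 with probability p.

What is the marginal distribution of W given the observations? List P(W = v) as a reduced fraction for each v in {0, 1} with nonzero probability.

Enumerate traces; 24 have nonzero weight after conditioning:
  (Z=2, W=1, X=0, Y=2, U=0) weight 1/594
  (Z=2, W=1, X=0, Y=2, U=1) weight 1/2376
  (Z=2, W=1, X=0, Y=2, U=2) weight 1/1188
  (Z=2, W=1, X=0, Y=2, U=3) weight 1/594
  (Z=2, W=1, X=1, Y=2, U=0) weight 1/594
  (Z=2, W=1, X=1, Y=2, U=1) weight 1/2376
  (Z=2, W=1, X=1, Y=2, U=2) weight 1/1188
  (Z=2, W=1, X=1, Y=2, U=3) weight 1/594
  (Z=3, W=0, X=0, Y=2, U=0) weight 1/297
  … 15 more
Group by W:
  weight(W=0) = 1/18
  weight(W=1) = 1/36
Total weight = 1/18 + 1/36 = 1/12
P(W=0 | obs) = 1/18 / 1/12 = 2/3
P(W=1 | obs) = 1/36 / 1/12 = 1/3

P(W=0) = 2/3, P(W=1) = 1/3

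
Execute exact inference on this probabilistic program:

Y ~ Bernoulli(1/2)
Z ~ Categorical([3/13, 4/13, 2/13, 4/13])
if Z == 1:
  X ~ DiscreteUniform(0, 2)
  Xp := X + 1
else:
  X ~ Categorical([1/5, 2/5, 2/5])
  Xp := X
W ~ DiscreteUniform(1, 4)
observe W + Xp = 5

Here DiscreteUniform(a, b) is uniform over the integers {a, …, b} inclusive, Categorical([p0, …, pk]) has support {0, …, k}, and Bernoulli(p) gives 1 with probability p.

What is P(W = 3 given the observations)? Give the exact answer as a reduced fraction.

Enumerate traces; 18 have nonzero weight after conditioning:
  (Y=0, Z=0, X=1, W=4) weight 3/260
  (Y=0, Z=0, X=2, W=3) weight 3/260
  (Y=0, Z=1, X=0, W=4) weight 1/78
  (Y=0, Z=1, X=1, W=3) weight 1/78
  (Y=0, Z=1, X=2, W=2) weight 1/78
  (Y=0, Z=2, X=1, W=4) weight 1/130
  (Y=0, Z=2, X=2, W=3) weight 1/130
  (Y=0, Z=3, X=1, W=4) weight 1/65
  … 10 more
Group by W:
  weight(W=2) = 1/39
  weight(W=3) = 37/390
  weight(W=4) = 37/390
Total weight = 1/39 + 37/390 + 37/390 = 14/65
P(W=2 | obs) = 1/39 / 14/65 = 5/42
P(W=3 | obs) = 37/390 / 14/65 = 37/84
P(W=4 | obs) = 37/390 / 14/65 = 37/84

P(W = 3 | obs) = 37/84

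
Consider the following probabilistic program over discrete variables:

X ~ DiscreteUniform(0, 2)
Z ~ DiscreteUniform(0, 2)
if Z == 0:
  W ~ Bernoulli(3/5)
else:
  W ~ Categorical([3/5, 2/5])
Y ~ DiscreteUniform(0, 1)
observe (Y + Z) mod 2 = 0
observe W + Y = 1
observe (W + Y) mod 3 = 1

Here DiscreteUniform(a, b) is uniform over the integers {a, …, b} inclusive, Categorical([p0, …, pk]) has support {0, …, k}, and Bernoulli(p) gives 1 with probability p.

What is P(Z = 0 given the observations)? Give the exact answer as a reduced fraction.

Enumerate traces; 9 have nonzero weight after conditioning:
  (X=0, Z=0, W=1, Y=0) weight 1/30
  (X=0, Z=1, W=0, Y=1) weight 1/30
  (X=0, Z=2, W=1, Y=0) weight 1/45
  (X=1, Z=0, W=1, Y=0) weight 1/30
  (X=1, Z=1, W=0, Y=1) weight 1/30
  (X=1, Z=2, W=1, Y=0) weight 1/45
  (X=2, Z=0, W=1, Y=0) weight 1/30
  (X=2, Z=1, W=0, Y=1) weight 1/30
  … 1 more
Group by Z:
  weight(Z=0) = 1/10
  weight(Z=1) = 1/10
  weight(Z=2) = 1/15
Total weight = 1/10 + 1/10 + 1/15 = 4/15
P(Z=0 | obs) = 1/10 / 4/15 = 3/8
P(Z=1 | obs) = 1/10 / 4/15 = 3/8
P(Z=2 | obs) = 1/15 / 4/15 = 1/4

P(Z = 0 | obs) = 3/8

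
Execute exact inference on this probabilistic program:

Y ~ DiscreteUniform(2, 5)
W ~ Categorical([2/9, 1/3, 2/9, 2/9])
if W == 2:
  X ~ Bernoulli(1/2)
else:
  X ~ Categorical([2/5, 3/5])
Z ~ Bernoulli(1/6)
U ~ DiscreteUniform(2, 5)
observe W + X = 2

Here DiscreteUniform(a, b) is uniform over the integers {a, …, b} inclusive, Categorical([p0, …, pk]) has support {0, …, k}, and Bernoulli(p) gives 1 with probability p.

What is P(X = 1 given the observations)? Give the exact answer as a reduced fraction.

P(X = 1 | obs) = 9/14

Enumerate traces; 64 have nonzero weight after conditioning:
  (Y=2, W=1, X=1, Z=0, U=2) weight 1/96
  (Y=2, W=1, X=1, Z=0, U=3) weight 1/96
  (Y=2, W=1, X=1, Z=0, U=4) weight 1/96
  (Y=2, W=1, X=1, Z=0, U=5) weight 1/96
  (Y=2, W=1, X=1, Z=1, U=2) weight 1/480
  (Y=2, W=1, X=1, Z=1, U=3) weight 1/480
  (Y=2, W=1, X=1, Z=1, U=4) weight 1/480
  (Y=2, W=1, X=1, Z=1, U=5) weight 1/480
  (Y=2, W=2, X=0, Z=0, U=2) weight 5/864
  … 55 more
Group by X:
  weight(X=0) = 1/9
  weight(X=1) = 1/5
Total weight = 1/9 + 1/5 = 14/45
P(X=0 | obs) = 1/9 / 14/45 = 5/14
P(X=1 | obs) = 1/5 / 14/45 = 9/14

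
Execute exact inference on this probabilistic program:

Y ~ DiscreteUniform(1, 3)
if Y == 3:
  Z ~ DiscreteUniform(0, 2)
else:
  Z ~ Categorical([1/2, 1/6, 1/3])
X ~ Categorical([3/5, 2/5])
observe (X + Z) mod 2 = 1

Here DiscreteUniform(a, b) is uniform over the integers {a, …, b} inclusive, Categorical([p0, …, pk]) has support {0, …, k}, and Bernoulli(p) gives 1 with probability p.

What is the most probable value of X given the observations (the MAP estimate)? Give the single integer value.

argmax_v P(X = v | obs) = 1

Enumerate traces; 9 have nonzero weight after conditioning:
  (Y=1, Z=0, X=1) weight 1/15
  (Y=1, Z=1, X=0) weight 1/30
  (Y=1, Z=2, X=1) weight 2/45
  (Y=2, Z=0, X=1) weight 1/15
  (Y=2, Z=1, X=0) weight 1/30
  (Y=2, Z=2, X=1) weight 2/45
  (Y=3, Z=0, X=1) weight 2/45
  (Y=3, Z=1, X=0) weight 1/15
  … 1 more
Group by X:
  weight(X=0) = 2/15
  weight(X=1) = 14/45
Total weight = 2/15 + 14/45 = 4/9
P(X=0 | obs) = 2/15 / 4/9 = 3/10
P(X=1 | obs) = 14/45 / 4/9 = 7/10
argmax = 1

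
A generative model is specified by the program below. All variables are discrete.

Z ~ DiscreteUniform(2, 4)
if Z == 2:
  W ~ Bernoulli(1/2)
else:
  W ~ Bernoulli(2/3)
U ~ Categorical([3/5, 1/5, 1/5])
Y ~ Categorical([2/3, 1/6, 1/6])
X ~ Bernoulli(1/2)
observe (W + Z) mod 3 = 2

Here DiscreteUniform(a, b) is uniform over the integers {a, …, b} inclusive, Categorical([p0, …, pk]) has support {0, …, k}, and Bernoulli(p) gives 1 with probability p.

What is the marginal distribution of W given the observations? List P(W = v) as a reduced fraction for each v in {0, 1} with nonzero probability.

P(W=0) = 3/7, P(W=1) = 4/7

Enumerate traces; 36 have nonzero weight after conditioning:
  (Z=2, W=0, U=0, Y=0, X=0) weight 1/30
  (Z=2, W=0, U=0, Y=0, X=1) weight 1/30
  (Z=2, W=0, U=0, Y=1, X=0) weight 1/120
  (Z=2, W=0, U=0, Y=1, X=1) weight 1/120
  (Z=2, W=0, U=0, Y=2, X=0) weight 1/120
  (Z=2, W=0, U=0, Y=2, X=1) weight 1/120
  (Z=2, W=0, U=1, Y=0, X=0) weight 1/90
  (Z=2, W=0, U=1, Y=0, X=1) weight 1/90
  (Z=4, W=1, U=0, Y=0, X=0) weight 2/45
  … 27 more
Group by W:
  weight(W=0) = 1/6
  weight(W=1) = 2/9
Total weight = 1/6 + 2/9 = 7/18
P(W=0 | obs) = 1/6 / 7/18 = 3/7
P(W=1 | obs) = 2/9 / 7/18 = 4/7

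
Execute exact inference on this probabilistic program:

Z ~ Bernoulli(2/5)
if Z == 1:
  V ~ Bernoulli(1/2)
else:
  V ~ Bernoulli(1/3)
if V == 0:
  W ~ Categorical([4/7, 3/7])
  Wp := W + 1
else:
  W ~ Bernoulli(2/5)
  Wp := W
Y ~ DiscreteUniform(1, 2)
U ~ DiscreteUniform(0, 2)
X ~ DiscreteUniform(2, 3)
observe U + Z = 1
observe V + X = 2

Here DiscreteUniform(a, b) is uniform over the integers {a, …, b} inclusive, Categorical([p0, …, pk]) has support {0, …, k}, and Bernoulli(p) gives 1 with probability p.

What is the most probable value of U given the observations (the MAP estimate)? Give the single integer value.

argmax_v P(U = v | obs) = 1

Enumerate traces; 8 have nonzero weight after conditioning:
  (Z=0, V=0, W=0, Y=1, U=1, X=2) weight 2/105
  (Z=0, V=0, W=0, Y=2, U=1, X=2) weight 2/105
  (Z=0, V=0, W=1, Y=1, U=1, X=2) weight 1/70
  (Z=0, V=0, W=1, Y=2, U=1, X=2) weight 1/70
  (Z=1, V=0, W=0, Y=1, U=0, X=2) weight 1/105
  (Z=1, V=0, W=0, Y=2, U=0, X=2) weight 1/105
  (Z=1, V=0, W=1, Y=1, U=0, X=2) weight 1/140
  (Z=1, V=0, W=1, Y=2, U=0, X=2) weight 1/140
Group by U:
  weight(U=0) = 1/30
  weight(U=1) = 1/15
Total weight = 1/30 + 1/15 = 1/10
P(U=0 | obs) = 1/30 / 1/10 = 1/3
P(U=1 | obs) = 1/15 / 1/10 = 2/3
argmax = 1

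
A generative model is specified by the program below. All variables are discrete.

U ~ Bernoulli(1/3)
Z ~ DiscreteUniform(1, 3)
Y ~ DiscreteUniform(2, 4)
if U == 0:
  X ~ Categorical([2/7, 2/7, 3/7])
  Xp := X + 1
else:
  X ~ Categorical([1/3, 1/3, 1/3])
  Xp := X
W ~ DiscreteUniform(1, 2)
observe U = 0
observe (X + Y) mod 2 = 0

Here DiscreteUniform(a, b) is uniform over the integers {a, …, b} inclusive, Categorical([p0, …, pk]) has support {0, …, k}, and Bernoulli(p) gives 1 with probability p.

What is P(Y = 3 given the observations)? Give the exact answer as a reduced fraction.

Enumerate traces; 30 have nonzero weight after conditioning:
  (U=0, Z=1, Y=2, X=0, W=1) weight 2/189
  (U=0, Z=1, Y=2, X=0, W=2) weight 2/189
  (U=0, Z=1, Y=2, X=2, W=1) weight 1/63
  (U=0, Z=1, Y=2, X=2, W=2) weight 1/63
  (U=0, Z=1, Y=3, X=1, W=1) weight 2/189
  (U=0, Z=1, Y=3, X=1, W=2) weight 2/189
  (U=0, Z=1, Y=4, X=0, W=1) weight 2/189
  (U=0, Z=1, Y=4, X=0, W=2) weight 2/189
  … 22 more
Group by Y:
  weight(Y=2) = 10/63
  weight(Y=3) = 4/63
  weight(Y=4) = 10/63
Total weight = 10/63 + 4/63 + 10/63 = 8/21
P(Y=2 | obs) = 10/63 / 8/21 = 5/12
P(Y=3 | obs) = 4/63 / 8/21 = 1/6
P(Y=4 | obs) = 10/63 / 8/21 = 5/12

P(Y = 3 | obs) = 1/6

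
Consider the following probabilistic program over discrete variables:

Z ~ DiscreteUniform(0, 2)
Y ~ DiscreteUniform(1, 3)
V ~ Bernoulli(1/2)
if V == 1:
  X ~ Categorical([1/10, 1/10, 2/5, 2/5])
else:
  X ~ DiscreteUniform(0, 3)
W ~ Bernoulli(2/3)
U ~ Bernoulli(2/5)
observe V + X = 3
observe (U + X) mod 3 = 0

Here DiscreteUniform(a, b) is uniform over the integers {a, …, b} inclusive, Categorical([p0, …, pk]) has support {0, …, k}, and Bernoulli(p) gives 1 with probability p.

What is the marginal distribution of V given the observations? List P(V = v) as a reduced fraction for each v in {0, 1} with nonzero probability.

Enumerate traces; 36 have nonzero weight after conditioning:
  (Z=0, Y=1, V=0, X=3, W=0, U=0) weight 1/360
  (Z=0, Y=1, V=0, X=3, W=1, U=0) weight 1/180
  (Z=0, Y=1, V=1, X=2, W=0, U=1) weight 2/675
  (Z=0, Y=1, V=1, X=2, W=1, U=1) weight 4/675
  (Z=0, Y=2, V=0, X=3, W=0, U=0) weight 1/360
  (Z=0, Y=2, V=0, X=3, W=1, U=0) weight 1/180
  (Z=0, Y=2, V=1, X=2, W=0, U=1) weight 2/675
  (Z=0, Y=2, V=1, X=2, W=1, U=1) weight 4/675
  … 28 more
Group by V:
  weight(V=0) = 3/40
  weight(V=1) = 2/25
Total weight = 3/40 + 2/25 = 31/200
P(V=0 | obs) = 3/40 / 31/200 = 15/31
P(V=1 | obs) = 2/25 / 31/200 = 16/31

P(V=0) = 15/31, P(V=1) = 16/31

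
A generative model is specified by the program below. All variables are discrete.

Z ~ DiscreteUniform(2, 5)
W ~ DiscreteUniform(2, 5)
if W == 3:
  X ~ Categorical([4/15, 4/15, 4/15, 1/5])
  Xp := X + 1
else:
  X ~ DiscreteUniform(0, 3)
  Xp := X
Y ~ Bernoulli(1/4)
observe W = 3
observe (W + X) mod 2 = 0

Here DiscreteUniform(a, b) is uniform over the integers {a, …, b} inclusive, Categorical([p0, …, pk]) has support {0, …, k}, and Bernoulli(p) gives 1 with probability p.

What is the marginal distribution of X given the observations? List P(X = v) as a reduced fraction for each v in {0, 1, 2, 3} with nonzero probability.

P(X=1) = 4/7, P(X=3) = 3/7

Enumerate traces; 16 have nonzero weight after conditioning:
  (Z=2, W=3, X=1, Y=0) weight 1/80
  (Z=2, W=3, X=1, Y=1) weight 1/240
  (Z=2, W=3, X=3, Y=0) weight 3/320
  (Z=2, W=3, X=3, Y=1) weight 1/320
  (Z=3, W=3, X=1, Y=0) weight 1/80
  (Z=3, W=3, X=1, Y=1) weight 1/240
  (Z=3, W=3, X=3, Y=0) weight 3/320
  (Z=3, W=3, X=3, Y=1) weight 1/320
  … 8 more
Group by X:
  weight(X=1) = 1/15
  weight(X=3) = 1/20
Total weight = 1/15 + 1/20 = 7/60
P(X=1 | obs) = 1/15 / 7/60 = 4/7
P(X=3 | obs) = 1/20 / 7/60 = 3/7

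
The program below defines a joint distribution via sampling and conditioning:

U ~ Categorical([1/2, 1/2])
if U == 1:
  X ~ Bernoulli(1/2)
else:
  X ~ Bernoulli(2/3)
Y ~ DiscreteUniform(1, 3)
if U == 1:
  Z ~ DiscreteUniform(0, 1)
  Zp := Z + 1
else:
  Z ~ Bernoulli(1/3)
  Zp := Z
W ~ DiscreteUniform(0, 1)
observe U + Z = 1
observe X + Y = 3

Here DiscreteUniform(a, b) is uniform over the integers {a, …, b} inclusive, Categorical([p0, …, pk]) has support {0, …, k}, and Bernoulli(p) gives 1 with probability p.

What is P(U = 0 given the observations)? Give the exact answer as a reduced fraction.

P(U = 0 | obs) = 2/5

Enumerate traces; 8 have nonzero weight after conditioning:
  (U=0, X=0, Y=3, Z=1, W=0) weight 1/108
  (U=0, X=0, Y=3, Z=1, W=1) weight 1/108
  (U=0, X=1, Y=2, Z=1, W=0) weight 1/54
  (U=0, X=1, Y=2, Z=1, W=1) weight 1/54
  (U=1, X=0, Y=3, Z=0, W=0) weight 1/48
  (U=1, X=0, Y=3, Z=0, W=1) weight 1/48
  (U=1, X=1, Y=2, Z=0, W=0) weight 1/48
  (U=1, X=1, Y=2, Z=0, W=1) weight 1/48
Group by U:
  weight(U=0) = 1/18
  weight(U=1) = 1/12
Total weight = 1/18 + 1/12 = 5/36
P(U=0 | obs) = 1/18 / 5/36 = 2/5
P(U=1 | obs) = 1/12 / 5/36 = 3/5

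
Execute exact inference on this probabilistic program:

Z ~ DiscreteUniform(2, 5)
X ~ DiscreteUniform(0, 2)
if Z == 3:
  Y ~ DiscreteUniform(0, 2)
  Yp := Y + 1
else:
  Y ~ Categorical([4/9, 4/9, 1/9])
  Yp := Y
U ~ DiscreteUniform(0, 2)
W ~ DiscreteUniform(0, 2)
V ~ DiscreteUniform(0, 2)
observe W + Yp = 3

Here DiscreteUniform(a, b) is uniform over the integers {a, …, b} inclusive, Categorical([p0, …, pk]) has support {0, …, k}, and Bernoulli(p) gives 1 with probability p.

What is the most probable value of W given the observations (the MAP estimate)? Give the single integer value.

argmax_v P(W = v | obs) = 2

Enumerate traces; 243 have nonzero weight after conditioning:
  (Z=2, X=0, Y=1, U=0, W=2, V=0) weight 1/729
  (Z=2, X=0, Y=1, U=0, W=2, V=1) weight 1/729
  (Z=2, X=0, Y=1, U=0, W=2, V=2) weight 1/729
  (Z=2, X=0, Y=1, U=1, W=2, V=0) weight 1/729
  (Z=2, X=0, Y=1, U=1, W=2, V=1) weight 1/729
  (Z=2, X=0, Y=1, U=1, W=2, V=2) weight 1/729
  (Z=2, X=0, Y=1, U=2, W=2, V=0) weight 1/729
  (Z=2, X=0, Y=1, U=2, W=2, V=1) weight 1/729
  (Z=2, X=0, Y=2, U=0, W=1, V=0) weight 1/2916
  (Z=3, X=0, Y=2, U=0, W=0, V=0) weight 1/972
  … 233 more
Group by W:
  weight(W=0) = 1/36
  weight(W=1) = 1/18
  weight(W=2) = 5/36
Total weight = 1/36 + 1/18 + 5/36 = 2/9
P(W=0 | obs) = 1/36 / 2/9 = 1/8
P(W=1 | obs) = 1/18 / 2/9 = 1/4
P(W=2 | obs) = 5/36 / 2/9 = 5/8
argmax = 2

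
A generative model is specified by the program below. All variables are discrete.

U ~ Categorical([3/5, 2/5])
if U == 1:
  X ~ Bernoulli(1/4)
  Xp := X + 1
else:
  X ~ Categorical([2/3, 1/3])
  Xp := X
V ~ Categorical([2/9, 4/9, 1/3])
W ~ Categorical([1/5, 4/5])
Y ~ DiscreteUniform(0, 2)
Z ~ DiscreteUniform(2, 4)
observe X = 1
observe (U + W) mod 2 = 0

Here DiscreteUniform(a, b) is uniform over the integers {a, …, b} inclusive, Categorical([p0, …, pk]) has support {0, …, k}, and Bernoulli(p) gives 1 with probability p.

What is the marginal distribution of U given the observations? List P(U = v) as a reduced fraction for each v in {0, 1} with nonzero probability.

P(U=0) = 1/3, P(U=1) = 2/3

Enumerate traces; 54 have nonzero weight after conditioning:
  (U=0, X=1, V=0, W=0, Y=0, Z=2) weight 2/2025
  (U=0, X=1, V=0, W=0, Y=0, Z=3) weight 2/2025
  (U=0, X=1, V=0, W=0, Y=0, Z=4) weight 2/2025
  (U=0, X=1, V=0, W=0, Y=1, Z=2) weight 2/2025
  (U=0, X=1, V=0, W=0, Y=1, Z=3) weight 2/2025
  (U=0, X=1, V=0, W=0, Y=1, Z=4) weight 2/2025
  (U=0, X=1, V=0, W=0, Y=2, Z=2) weight 2/2025
  (U=0, X=1, V=0, W=0, Y=2, Z=3) weight 2/2025
  (U=1, X=1, V=0, W=1, Y=0, Z=2) weight 4/2025
  … 45 more
Group by U:
  weight(U=0) = 1/25
  weight(U=1) = 2/25
Total weight = 1/25 + 2/25 = 3/25
P(U=0 | obs) = 1/25 / 3/25 = 1/3
P(U=1 | obs) = 2/25 / 3/25 = 2/3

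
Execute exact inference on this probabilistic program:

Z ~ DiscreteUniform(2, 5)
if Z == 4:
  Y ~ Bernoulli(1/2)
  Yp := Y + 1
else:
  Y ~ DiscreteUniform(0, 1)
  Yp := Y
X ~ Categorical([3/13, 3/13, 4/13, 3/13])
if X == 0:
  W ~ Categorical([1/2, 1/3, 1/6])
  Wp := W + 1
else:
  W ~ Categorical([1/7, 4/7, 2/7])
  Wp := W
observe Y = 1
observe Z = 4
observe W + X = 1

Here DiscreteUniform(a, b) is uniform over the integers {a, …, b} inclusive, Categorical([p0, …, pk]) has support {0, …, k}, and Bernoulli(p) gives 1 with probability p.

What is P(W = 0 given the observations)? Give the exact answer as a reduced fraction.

P(W = 0 | obs) = 3/10

Enumerate traces; 2 have nonzero weight after conditioning:
  (Z=4, Y=1, X=0, W=1) weight 1/104
  (Z=4, Y=1, X=1, W=0) weight 3/728
Group by W:
  weight(W=0) = 3/728
  weight(W=1) = 1/104
Total weight = 3/728 + 1/104 = 5/364
P(W=0 | obs) = 3/728 / 5/364 = 3/10
P(W=1 | obs) = 1/104 / 5/364 = 7/10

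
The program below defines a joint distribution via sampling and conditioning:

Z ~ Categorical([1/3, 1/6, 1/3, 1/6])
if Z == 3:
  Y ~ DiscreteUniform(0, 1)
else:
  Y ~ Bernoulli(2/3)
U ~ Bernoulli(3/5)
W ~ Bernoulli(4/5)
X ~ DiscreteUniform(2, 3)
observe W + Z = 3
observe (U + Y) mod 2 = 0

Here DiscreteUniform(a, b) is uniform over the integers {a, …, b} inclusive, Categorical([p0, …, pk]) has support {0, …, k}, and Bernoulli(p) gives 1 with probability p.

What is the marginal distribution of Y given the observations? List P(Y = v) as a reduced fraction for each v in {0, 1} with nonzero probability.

Enumerate traces; 8 have nonzero weight after conditioning:
  (Z=2, Y=0, U=0, W=1, X=2) weight 4/225
  (Z=2, Y=0, U=0, W=1, X=3) weight 4/225
  (Z=2, Y=1, U=1, W=1, X=2) weight 4/75
  (Z=2, Y=1, U=1, W=1, X=3) weight 4/75
  (Z=3, Y=0, U=0, W=0, X=2) weight 1/300
  (Z=3, Y=0, U=0, W=0, X=3) weight 1/300
  (Z=3, Y=1, U=1, W=0, X=2) weight 1/200
  (Z=3, Y=1, U=1, W=0, X=3) weight 1/200
Group by Y:
  weight(Y=0) = 19/450
  weight(Y=1) = 7/60
Total weight = 19/450 + 7/60 = 143/900
P(Y=0 | obs) = 19/450 / 143/900 = 38/143
P(Y=1 | obs) = 7/60 / 143/900 = 105/143

P(Y=0) = 38/143, P(Y=1) = 105/143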